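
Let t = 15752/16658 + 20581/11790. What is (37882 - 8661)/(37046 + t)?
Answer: 2869470349110/3638141097049 ≈ 0.78872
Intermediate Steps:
t = 264277189/98198910 (t = 15752*(1/16658) + 20581*(1/11790) = 7876/8329 + 20581/11790 = 264277189/98198910 ≈ 2.6912)
(37882 - 8661)/(37046 + t) = (37882 - 8661)/(37046 + 264277189/98198910) = 29221/(3638141097049/98198910) = 29221*(98198910/3638141097049) = 2869470349110/3638141097049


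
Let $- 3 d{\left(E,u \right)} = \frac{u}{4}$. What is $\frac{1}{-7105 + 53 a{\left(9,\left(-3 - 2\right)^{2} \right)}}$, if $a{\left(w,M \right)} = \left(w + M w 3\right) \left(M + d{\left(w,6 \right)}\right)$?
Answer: $\frac{1}{881069} \approx 1.135 \cdot 10^{-6}$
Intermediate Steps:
$d{\left(E,u \right)} = - \frac{u}{12}$ ($d{\left(E,u \right)} = - \frac{u \frac{1}{4}}{3} = - \frac{\frac{1}{4} u}{3} = - \frac{u}{12}$)
$a{\left(w,M \right)} = \left(- \frac{1}{2} + M\right) \left(w + 3 M w\right)$ ($a{\left(w,M \right)} = \left(w + M w 3\right) \left(M - \frac{1}{2}\right) = \left(w + 3 M w\right) \left(M - \frac{1}{2}\right) = \left(w + 3 M w\right) \left(- \frac{1}{2} + M\right) = \left(- \frac{1}{2} + M\right) \left(w + 3 M w\right)$)
$\frac{1}{-7105 + 53 a{\left(9,\left(-3 - 2\right)^{2} \right)}} = \frac{1}{-7105 + 53 \cdot \frac{1}{2} \cdot 9 \left(-1 - \left(-3 - 2\right)^{2} + 6 \left(\left(-3 - 2\right)^{2}\right)^{2}\right)} = \frac{1}{-7105 + 53 \cdot \frac{1}{2} \cdot 9 \left(-1 - \left(-5\right)^{2} + 6 \left(\left(-5\right)^{2}\right)^{2}\right)} = \frac{1}{-7105 + 53 \cdot \frac{1}{2} \cdot 9 \left(-1 - 25 + 6 \cdot 25^{2}\right)} = \frac{1}{-7105 + 53 \cdot \frac{1}{2} \cdot 9 \left(-1 - 25 + 6 \cdot 625\right)} = \frac{1}{-7105 + 53 \cdot \frac{1}{2} \cdot 9 \left(-1 - 25 + 3750\right)} = \frac{1}{-7105 + 53 \cdot \frac{1}{2} \cdot 9 \cdot 3724} = \frac{1}{-7105 + 53 \cdot 16758} = \frac{1}{-7105 + 888174} = \frac{1}{881069}$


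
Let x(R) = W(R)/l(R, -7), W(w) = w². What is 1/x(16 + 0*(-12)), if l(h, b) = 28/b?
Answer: -1/64 ≈ -0.015625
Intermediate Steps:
x(R) = -R²/4 (x(R) = R²/((28/(-7))) = R²/((28*(-⅐))) = R²/(-4) = R²*(-¼) = -R²/4)
1/x(16 + 0*(-12)) = 1/(-(16 + 0*(-12))²/4) = 1/(-(16 + 0)²/4) = 1/(-¼*16²) = 1/(-¼*256) = 1/(-64) = -1/64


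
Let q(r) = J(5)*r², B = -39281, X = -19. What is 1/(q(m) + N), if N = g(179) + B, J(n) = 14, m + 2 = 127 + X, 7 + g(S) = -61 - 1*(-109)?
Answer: 1/118064 ≈ 8.4700e-6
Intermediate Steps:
g(S) = 41 (g(S) = -7 + (-61 - 1*(-109)) = -7 + (-61 + 109) = -7 + 48 = 41)
m = 106 (m = -2 + (127 - 19) = -2 + 108 = 106)
q(r) = 14*r²
N = -39240 (N = 41 - 39281 = -39240)
1/(q(m) + N) = 1/(14*106² - 39240) = 1/(14*11236 - 39240) = 1/(157304 - 39240) = 1/118064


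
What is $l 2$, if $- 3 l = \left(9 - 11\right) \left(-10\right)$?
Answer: $- \frac{40}{3} \approx -13.333$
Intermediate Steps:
$l = - \frac{20}{3}$ ($l = - \frac{\left(9 - 11\right) \left(-10\right)}{3} = - \frac{\left(-2\right) \left(-10\right)}{3} = \left(- \frac{1}{3}\right) 20 = - \frac{20}{3} \approx -6.6667$)
$l 2 = \left(- \frac{20}{3}\right) 2 = - \frac{40}{3}$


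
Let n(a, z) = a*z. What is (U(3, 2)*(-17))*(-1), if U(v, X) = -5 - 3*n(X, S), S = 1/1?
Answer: -187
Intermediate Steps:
S = 1
U(v, X) = -5 - 3*X
(U(3, 2)*(-17))*(-1) = ((-5 - 3*2)*(-17))*(-1) = ((-5 - 6)*(-17))*(-1) = -11*(-17)*(-1) = 187*(-1) = -187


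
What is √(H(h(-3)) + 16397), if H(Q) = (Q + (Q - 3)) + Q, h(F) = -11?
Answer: √16361 ≈ 127.91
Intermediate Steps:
H(Q) = -3 + 3*Q (H(Q) = (Q + (-3 + Q)) + Q = (-3 + 2*Q) + Q = -3 + 3*Q)
√(H(h(-3)) + 16397) = √((-3 + 3*(-11)) + 16397) = √((-3 - 33) + 16397) = √(-36 + 16397) = √16361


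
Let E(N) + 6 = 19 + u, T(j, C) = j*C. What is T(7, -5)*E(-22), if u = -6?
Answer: -245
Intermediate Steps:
T(j, C) = C*j
E(N) = 7 (E(N) = -6 + (19 - 6) = -6 + 13 = 7)
T(7, -5)*E(-22) = -5*7*7 = -35*7 = -245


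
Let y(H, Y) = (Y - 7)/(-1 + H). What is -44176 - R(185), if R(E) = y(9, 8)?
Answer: -353409/8 ≈ -44176.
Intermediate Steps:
y(H, Y) = (-7 + Y)/(-1 + H)
R(E) = ⅛ (R(E) = (-7 + 8)/(-1 + 9) = 1/8 = (⅛)*1 = ⅛)
-44176 - R(185) = -44176 - 1*⅛ = -44176 - ⅛ = -353409/8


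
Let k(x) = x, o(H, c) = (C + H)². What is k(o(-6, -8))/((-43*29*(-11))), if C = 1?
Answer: 25/13717 ≈ 0.0018226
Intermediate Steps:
o(H, c) = (1 + H)²
k(o(-6, -8))/((-43*29*(-11))) = (1 - 6)²/((-43*29*(-11))) = (-5)²/((-1247*(-11))) = 25/13717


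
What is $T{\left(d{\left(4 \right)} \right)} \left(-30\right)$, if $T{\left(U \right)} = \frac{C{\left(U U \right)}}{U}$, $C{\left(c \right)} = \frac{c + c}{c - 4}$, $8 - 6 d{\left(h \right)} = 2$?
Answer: $20$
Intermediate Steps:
$d{\left(h \right)} = 1$ ($d{\left(h \right)} = \frac{4}{3} - \frac{1}{3} = 1$)
$C{\left(c \right)} = \frac{2 c}{-4 + c}$
$T{\left(U \right)} = \frac{2 U}{-4 + U^{2}}$ ($T{\left(U \right)} = \frac{2 U U \frac{1}{-4 + U U}}{U} = \frac{2 U^{2} \frac{1}{-4 + U^{2}}}{U} = \frac{2 U}{-4 + U^{2}}$)
$T{\left(d{\left(4 \right)} \right)} \left(-30\right) = 2 \cdot 1 \frac{1}{-4 + 1^{2}} \left(-30\right) = 2 \cdot 1 \frac{1}{-4 + 1} \left(-30\right) = 2 \cdot 1 \frac{1}{-3} \left(-30\right) = 2 \cdot 1 \left(- \frac{1}{3}\right) \left(-30\right) = \left(- \frac{2}{3}\right) \left(-30\right) = 20$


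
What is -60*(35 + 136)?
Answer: -10260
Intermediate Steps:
-60*(35 + 136) = -60*171 = -10260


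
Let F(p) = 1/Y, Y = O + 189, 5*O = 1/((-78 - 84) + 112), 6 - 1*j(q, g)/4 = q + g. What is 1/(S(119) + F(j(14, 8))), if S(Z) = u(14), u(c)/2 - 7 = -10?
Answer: -47249/283244 ≈ -0.16681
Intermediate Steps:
u(c) = -6 (u(c) = 14 + 2*(-10) = 14 - 20 = -6)
j(q, g) = 24 - 4*g - 4*q (j(q, g) = 24 - 4*(q + g) = 24 - 4*(g + q) = 24 + (-4*g - 4*q) = 24 - 4*g - 4*q)
O = -1/250 (O = 1/(5*((-78 - 84) + 112)) = 1/(5*(-162 + 112)) = (1/5)/(-50) = (1/5)*(-1/50) = -1/250 ≈ -0.0040000)
Y = 47249/250 (Y = -1/250 + 189 = 47249/250 ≈ 189.00)
S(Z) = -6
F(p) = 250/47249 (F(p) = 1/(47249/250) = 250/47249)
1/(S(119) + F(j(14, 8))) = 1/(-6 + 250/47249) = 1/(-283244/47249) = -47249/283244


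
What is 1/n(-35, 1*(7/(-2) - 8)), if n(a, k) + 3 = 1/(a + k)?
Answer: -93/281 ≈ -0.33096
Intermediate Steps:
n(a, k) = -3 + 1/(a + k)
1/n(-35, 1*(7/(-2) - 8)) = 1/((1 - 3*(-35) - 3*(7/(-2) - 8))/(-35 + 1*(7/(-2) - 8))) = 1/((1 + 105 - 3*(7*(-½) - 8))/(-35 + 1*(7*(-½) - 8))) = 1/((1 + 105 - 3*(-7/2 - 8))/(-35 + 1*(-7/2 - 8))) = 1/((1 + 105 - 3*(-23)/2)/(-35 + 1*(-23/2))) = 1/((1 + 105 - 3*(-23/2))/(-35 - 23/2)) = 1/((1 + 105 + 69/2)/(-93/2)) = 1/(-2/93*281/2) = 1/(-281/93) = -93/281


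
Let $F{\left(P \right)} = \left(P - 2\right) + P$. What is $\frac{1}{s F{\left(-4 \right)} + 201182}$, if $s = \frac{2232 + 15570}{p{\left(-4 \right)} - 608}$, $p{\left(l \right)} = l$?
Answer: $\frac{17}{3425039} \approx 4.9634 \cdot 10^{-6}$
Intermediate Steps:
$F{\left(P \right)} = -2 + 2 P$ ($F{\left(P \right)} = \left(-2 + P\right) + P = -2 + 2 P$)
$s = - \frac{989}{34}$ ($s = \frac{2232 + 15570}{-4 - 608} = \frac{17802}{-4 - 608} = \frac{17802}{-612} = 17802 \left(- \frac{1}{612}\right) = - \frac{989}{34} \approx -29.088$)
$\frac{1}{s F{\left(-4 \right)} + 201182} = \frac{1}{- \frac{989 \left(-2 + 2 \left(-4\right)\right)}{34} + 201182} = \frac{1}{- \frac{989 \left(-2 - 8\right)}{34} + 201182} = \frac{1}{\left(- \frac{989}{34}\right) \left(-10\right) + 201182} = \frac{1}{\frac{4945}{17} + 201182} = \frac{1}{\frac{3425039}{17}} = \frac{17}{3425039}$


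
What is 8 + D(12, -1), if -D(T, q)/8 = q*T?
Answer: 104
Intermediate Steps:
D(T, q) = -8*T*q (D(T, q) = -8*q*T = -8*T*q)
8 + D(12, -1) = 8 - 8*12*(-1) = 8 + 96 = 104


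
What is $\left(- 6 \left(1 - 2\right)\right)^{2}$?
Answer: $36$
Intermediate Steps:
$\left(- 6 \left(1 - 2\right)\right)^{2} = \left(\left(-6\right) \left(-1\right)\right)^{2} = 6^{2} = 36$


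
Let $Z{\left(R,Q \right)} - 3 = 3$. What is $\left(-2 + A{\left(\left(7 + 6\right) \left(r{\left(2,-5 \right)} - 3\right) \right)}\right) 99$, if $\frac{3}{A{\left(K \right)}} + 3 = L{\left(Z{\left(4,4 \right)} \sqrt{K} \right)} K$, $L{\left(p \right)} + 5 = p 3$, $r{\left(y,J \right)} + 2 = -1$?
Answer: $- \frac{376209867}{1900057} + \frac{5148 i \sqrt{78}}{1900057} \approx -198.0 + 0.023929 i$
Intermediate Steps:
$r{\left(y,J \right)} = -3$ ($r{\left(y,J \right)} = -2 - 1 = -3$)
$Z{\left(R,Q \right)} = 6$ ($Z{\left(R,Q \right)} = 3 + 3 = 6$)
$L{\left(p \right)} = -5 + 3 p$ ($L{\left(p \right)} = -5 + p 3 = -5 + 3 p$)
$A{\left(K \right)} = \frac{3}{-3 + K \left(-5 + 18 \sqrt{K}\right)}$ ($A{\left(K \right)} = \frac{3}{-3 + \left(-5 + 3 \cdot 6 \sqrt{K}\right) K} = \frac{3}{-3 + \left(-5 + 18 \sqrt{K}\right) K} = \frac{3}{-3 + K \left(-5 + 18 \sqrt{K}\right)}$)
$\left(-2 + A{\left(\left(7 + 6\right) \left(r{\left(2,-5 \right)} - 3\right) \right)}\right) 99 = \left(-2 + \frac{3}{-3 + \left(7 + 6\right) \left(-3 - 3\right) \left(-5 + 18 \sqrt{\left(7 + 6\right) \left(-3 - 3\right)}\right)}\right) 99 = \left(-2 + \frac{3}{-3 + 13 \left(-6\right) \left(-5 + 18 \sqrt{13 \left(-6\right)}\right)}\right) 99 = \left(-2 + \frac{3}{-3 - 78 \left(-5 + 18 \sqrt{-78}\right)}\right) 99 = \left(-2 + \frac{3}{-3 - 78 \left(-5 + 18 i \sqrt{78}\right)}\right) 99 = \left(-2 + \frac{3}{-3 + \left(390 - 1404 i \sqrt{78}\right)}\right) 99 = \left(-2 + \frac{3}{387 - 1404 i \sqrt{78}}\right) 99 = -198 + \frac{297}{387 - 1404 i \sqrt{78}}$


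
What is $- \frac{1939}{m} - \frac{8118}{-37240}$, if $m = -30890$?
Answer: $\frac{16148669}{57517180} \approx 0.28076$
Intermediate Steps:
$- \frac{1939}{m} - \frac{8118}{-37240} = - \frac{1939}{-30890} - \frac{8118}{-37240} = \left(-1939\right) \left(- \frac{1}{30890}\right) - - \frac{4059}{18620} = \frac{1939}{30890} + \frac{4059}{18620} = \frac{16148669}{57517180}$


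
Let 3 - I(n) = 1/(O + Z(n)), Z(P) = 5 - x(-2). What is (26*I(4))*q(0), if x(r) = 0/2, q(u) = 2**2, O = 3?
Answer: 299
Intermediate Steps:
q(u) = 4
x(r) = 0 (x(r) = 0*(1/2) = 0)
Z(P) = 5 (Z(P) = 5 - 1*0 = 5 + 0 = 5)
I(n) = 23/8 (I(n) = 3 - 1/(3 + 5) = 3 - 1/8 = 23/8)
(26*I(4))*q(0) = (26*(23/8))*4 = (299/4)*4 = 299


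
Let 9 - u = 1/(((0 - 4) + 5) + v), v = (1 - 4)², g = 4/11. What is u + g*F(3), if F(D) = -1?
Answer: 939/110 ≈ 8.5364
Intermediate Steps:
g = 4/11 (g = 4*(1/11) = 4/11 ≈ 0.36364)
v = 9 (v = (-3)² = 9)
u = 89/10 (u = 9 - 1/(((0 - 4) + 5) + 9) = 9 - 1/((-4 + 5) + 9) = 9 - 1/(1 + 9) = 9 - 1/10 = 9 - 1*⅒ = 9 - ⅒ = 89/10 ≈ 8.9000)
u + g*F(3) = 89/10 + (4/11)*(-1) = 89/10 - 4/11 = 939/110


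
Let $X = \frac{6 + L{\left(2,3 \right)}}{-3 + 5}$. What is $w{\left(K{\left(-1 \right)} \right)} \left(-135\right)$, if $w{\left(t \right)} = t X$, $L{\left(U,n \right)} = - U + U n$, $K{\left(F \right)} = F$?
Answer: $675$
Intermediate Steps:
$X = 5$ ($X = \frac{6 + 2 \left(-1 + 3\right)}{-3 + 5} = \frac{6 + 2 \cdot 2}{2} = \left(6 + 4\right) \frac{1}{2} = 10 \cdot \frac{1}{2} = 5$)
$w{\left(t \right)} = 5 t$ ($w{\left(t \right)} = t 5 = 5 t$)
$w{\left(K{\left(-1 \right)} \right)} \left(-135\right) = 5 \left(-1\right) \left(-135\right) = \left(-5\right) \left(-135\right) = 675$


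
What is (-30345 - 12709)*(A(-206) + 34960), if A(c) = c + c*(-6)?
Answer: -1549513460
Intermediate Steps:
A(c) = -5*c (A(c) = c - 6*c = -5*c)
(-30345 - 12709)*(A(-206) + 34960) = (-30345 - 12709)*(-5*(-206) + 34960) = -43054*(1030 + 34960) = -43054*35990 = -1549513460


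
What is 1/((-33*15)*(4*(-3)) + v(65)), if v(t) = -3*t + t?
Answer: 1/5810 ≈ 0.00017212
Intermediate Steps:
v(t) = -2*t
1/((-33*15)*(4*(-3)) + v(65)) = 1/((-33*15)*(4*(-3)) - 2*65) = 1/(-495*(-12) - 130) = 1/(5940 - 130) = 1/5810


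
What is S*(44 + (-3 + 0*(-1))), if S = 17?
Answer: 697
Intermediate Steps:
S*(44 + (-3 + 0*(-1))) = 17*(44 + (-3 + 0*(-1))) = 17*(44 + (-3 + 0)) = 17*(44 - 3) = 17*41 = 697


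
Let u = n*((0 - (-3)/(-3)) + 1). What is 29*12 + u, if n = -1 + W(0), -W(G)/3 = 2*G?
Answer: 348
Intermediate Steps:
W(G) = -6*G
n = -1 (n = -1 - 6*0 = -1 + 0 = -1)
u = 0 (u = -((0 - (-3)/(-3)) + 1) = -((0 - (-3)*(-1)/3) + 1) = -((0 - 1*1) + 1) = -((0 - 1) + 1) = -(-1 + 1) = -1*0 = 0)
29*12 + u = 29*12 + 0 = 348 + 0 = 348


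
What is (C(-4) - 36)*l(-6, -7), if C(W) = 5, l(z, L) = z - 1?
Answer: 217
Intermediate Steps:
l(z, L) = -1 + z
(C(-4) - 36)*l(-6, -7) = (5 - 36)*(-1 - 6) = -31*(-7) = 217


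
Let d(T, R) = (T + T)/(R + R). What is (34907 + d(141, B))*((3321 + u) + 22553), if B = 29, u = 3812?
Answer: 30055412584/29 ≈ 1.0364e+9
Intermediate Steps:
d(T, R) = T/R (d(T, R) = (2*T)/((2*R)) = (2*T)*(1/(2*R)) = T/R)
(34907 + d(141, B))*((3321 + u) + 22553) = (34907 + 141/29)*((3321 + 3812) + 22553) = (34907 + 141*(1/29))*(7133 + 22553) = (34907 + 141/29)*29686 = (1012444/29)*29686 = 30055412584/29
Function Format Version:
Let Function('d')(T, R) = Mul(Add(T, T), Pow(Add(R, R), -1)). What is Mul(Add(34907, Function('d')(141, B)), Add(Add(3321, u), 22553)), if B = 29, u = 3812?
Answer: Rational(30055412584, 29) ≈ 1.0364e+9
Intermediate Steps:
Function('d')(T, R) = Mul(T, Pow(R, -1)) (Function('d')(T, R) = Mul(Mul(2, T), Pow(Mul(2, R), -1)) = Mul(Mul(2, T), Mul(Rational(1, 2), Pow(R, -1))) = Mul(T, Pow(R, -1)))
Mul(Add(34907, Function('d')(141, B)), Add(Add(3321, u), 22553)) = Mul(Add(34907, Mul(141, Pow(29, -1))), Add(Add(3321, 3812), 22553)) = Mul(Add(34907, Mul(141, Rational(1, 29))), Add(7133, 22553)) = Mul(Add(34907, Rational(141, 29)), 29686) = Mul(Rational(1012444, 29), 29686) = Rational(30055412584, 29)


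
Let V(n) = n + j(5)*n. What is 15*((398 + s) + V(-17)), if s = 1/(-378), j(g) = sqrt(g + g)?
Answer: 720085/126 - 255*sqrt(10) ≈ 4908.6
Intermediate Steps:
j(g) = sqrt(2)*sqrt(g) (j(g) = sqrt(2*g) = sqrt(2)*sqrt(g))
s = -1/378 ≈ -0.0026455
V(n) = n + n*sqrt(10) (V(n) = n + (sqrt(2)*sqrt(5))*n = n + sqrt(10)*n = n + n*sqrt(10))
15*((398 + s) + V(-17)) = 15*((398 - 1/378) - 17*(1 + sqrt(10))) = 15*(150443/378 + (-17 - 17*sqrt(10))) = 15*(144017/378 - 17*sqrt(10)) = 720085/126 - 255*sqrt(10)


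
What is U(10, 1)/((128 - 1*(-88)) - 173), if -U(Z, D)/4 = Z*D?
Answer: -40/43 ≈ -0.93023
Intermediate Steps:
U(Z, D) = -4*D*Z (U(Z, D) = -4*Z*D = -4*D*Z)
U(10, 1)/((128 - 1*(-88)) - 173) = (-4*1*10)/((128 - 1*(-88)) - 173) = -40/((128 + 88) - 173) = -40/(216 - 173) = -40/43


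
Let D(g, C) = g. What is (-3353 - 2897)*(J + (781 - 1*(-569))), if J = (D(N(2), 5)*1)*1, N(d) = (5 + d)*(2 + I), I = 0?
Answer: -8525000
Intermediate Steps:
N(d) = 10 + 2*d (N(d) = (5 + d)*(2 + 0) = (5 + d)*2 = 10 + 2*d)
J = 14 (J = ((10 + 2*2)*1)*1 = ((10 + 4)*1)*1 = (14*1)*1 = 14*1 = 14)
(-3353 - 2897)*(J + (781 - 1*(-569))) = (-3353 - 2897)*(14 + (781 - 1*(-569))) = -6250*(14 + (781 + 569)) = -6250*(14 + 1350) = -6250*1364 = -8525000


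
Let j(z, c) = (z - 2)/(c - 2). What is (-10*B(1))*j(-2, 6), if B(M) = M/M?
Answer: 10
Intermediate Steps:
B(M) = 1
j(z, c) = (-2 + z)/(-2 + c)
(-10*B(1))*j(-2, 6) = (-10*1)*((-2 - 2)/(-2 + 6)) = -10*(-4)/4 = -5*(-4)/2 = -10*(-1) = 10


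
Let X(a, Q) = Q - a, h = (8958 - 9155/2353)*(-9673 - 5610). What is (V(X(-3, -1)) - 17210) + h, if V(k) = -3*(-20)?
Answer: -322038171327/2353 ≈ -1.3686e+8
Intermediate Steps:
h = -321997817377/2353 (h = (8958 - 9155*1/2353)*(-15283) = (8958 - 9155/2353)*(-15283) = (21069019/2353)*(-15283) = -321997817377/2353 ≈ -1.3685e+8)
V(k) = 60
(V(X(-3, -1)) - 17210) + h = (60 - 17210) - 321997817377/2353 = -17150 - 321997817377/2353 = -322038171327/2353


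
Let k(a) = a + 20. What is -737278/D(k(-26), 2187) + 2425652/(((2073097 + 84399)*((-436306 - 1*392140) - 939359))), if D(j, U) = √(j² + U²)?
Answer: -606413/953508054070 - 737278*√531445/1594335 ≈ -337.12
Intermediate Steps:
k(a) = 20 + a
D(j, U) = √(U² + j²)
-737278/D(k(-26), 2187) + 2425652/(((2073097 + 84399)*((-436306 - 1*392140) - 939359))) = -737278/√(2187² + (20 - 26)²) + 2425652/(((2073097 + 84399)*((-436306 - 1*392140) - 939359))) = -737278/√(4782969 + (-6)²) + 2425652/((2157496*((-436306 - 392140) - 939359))) = -737278/√(4782969 + 36) + 2425652/((2157496*(-828446 - 939359))) = -737278*√531445/1594335 + 2425652/((2157496*(-1767805))) = -737278*√531445/1594335 + 2425652/(-3814032216280) = -737278*√531445/1594335 + 2425652*(-1/3814032216280) = -737278*√531445/1594335 - 606413/953508054070 = -606413/953508054070 - 737278*√531445/1594335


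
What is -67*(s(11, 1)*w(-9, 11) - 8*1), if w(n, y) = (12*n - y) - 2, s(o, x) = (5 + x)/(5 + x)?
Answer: 8643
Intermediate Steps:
s(o, x) = 1
w(n, y) = -2 - y + 12*n (w(n, y) = (-y + 12*n) - 2 = -2 - y + 12*n)
-67*(s(11, 1)*w(-9, 11) - 8*1) = -67*(1*(-2 - 1*11 + 12*(-9)) - 8*1) = -67*(1*(-2 - 11 - 108) - 8) = -67*(1*(-121) - 8) = -67*(-121 - 8) = -67*(-129) = 8643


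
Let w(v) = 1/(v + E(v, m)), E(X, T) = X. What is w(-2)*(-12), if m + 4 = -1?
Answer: 3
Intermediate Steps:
m = -5 (m = -4 - 1 = -5)
w(v) = 1/(2*v) (w(v) = 1/(v + v) = 1/(2*v))
w(-2)*(-12) = ((½)/(-2))*(-12) = ((½)*(-½))*(-12) = -¼*(-12) = 3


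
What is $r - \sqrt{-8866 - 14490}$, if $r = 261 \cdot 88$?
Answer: $22968 - 2 i \sqrt{5839} \approx 22968.0 - 152.83 i$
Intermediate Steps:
$r = 22968$
$r - \sqrt{-8866 - 14490} = 22968 - \sqrt{-8866 - 14490} = 22968 - \sqrt{-23356} = 22968 - 2 i \sqrt{5839}$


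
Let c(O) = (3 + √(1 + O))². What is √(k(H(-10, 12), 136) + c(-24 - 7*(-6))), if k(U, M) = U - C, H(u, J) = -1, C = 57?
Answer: √(-58 + (3 + √19)²) ≈ 1.9613*I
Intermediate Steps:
k(U, M) = -57 + U (k(U, M) = U - 1*57 = U - 57 = -57 + U)
√(k(H(-10, 12), 136) + c(-24 - 7*(-6))) = √((-57 - 1) + (3 + √(1 + (-24 - 7*(-6))))²) = √(-58 + (3 + √(1 + (-24 - 1*(-42))))²) = √(-58 + (3 + √(1 + (-24 + 42)))²) = √(-58 + (3 + √(1 + 18))²) = √(-58 + (3 + √19)²)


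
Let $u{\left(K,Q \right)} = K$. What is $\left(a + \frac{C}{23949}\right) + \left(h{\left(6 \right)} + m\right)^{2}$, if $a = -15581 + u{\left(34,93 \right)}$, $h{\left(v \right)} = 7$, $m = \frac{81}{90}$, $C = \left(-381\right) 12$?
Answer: $- \frac{4120500199}{266100} \approx -15485.0$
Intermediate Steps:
$C = -4572$
$m = \frac{9}{10}$ ($m = 81 \cdot \frac{1}{90} = \frac{9}{10} \approx 0.9$)
$a = -15547$ ($a = -15581 + 34 = -15547$)
$\left(a + \frac{C}{23949}\right) + \left(h{\left(6 \right)} + m\right)^{2} = \left(-15547 - \frac{4572}{23949}\right) + \left(7 + \frac{9}{10}\right)^{2} = \left(-15547 - \frac{508}{2661}\right) + \left(\frac{79}{10}\right)^{2} = \left(-15547 - \frac{508}{2661}\right) + \frac{6241}{100} = - \frac{41371075}{2661} + \frac{6241}{100} = - \frac{4120500199}{266100}$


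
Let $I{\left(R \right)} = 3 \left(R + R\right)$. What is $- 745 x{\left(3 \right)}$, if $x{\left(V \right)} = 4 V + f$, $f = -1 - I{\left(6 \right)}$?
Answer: $18625$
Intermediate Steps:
$I{\left(R \right)} = 6 R$ ($I{\left(R \right)} = 3 \cdot 2 R = 6 R$)
$f = -37$ ($f = -1 - 6 \cdot 6 = -1 - 36 = -37$)
$x{\left(V \right)} = -37 + 4 V$ ($x{\left(V \right)} = 4 V - 37 = -37 + 4 V$)
$- 745 x{\left(3 \right)} = - 745 \left(-37 + 4 \cdot 3\right) = - 745 \left(-37 + 12\right) = \left(-745\right) \left(-25\right) = 18625$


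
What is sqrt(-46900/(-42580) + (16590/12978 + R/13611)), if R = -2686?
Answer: sqrt(19442259253768049166)/2984715357 ≈ 1.4773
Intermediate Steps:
sqrt(-46900/(-42580) + (16590/12978 + R/13611)) = sqrt(-46900/(-42580) + (16590/12978 - 2686/13611)) = sqrt(-46900*(-1/42580) + (16590*(1/12978) - 2686*1/13611)) = sqrt(2345/2129 + (395/309 - 2686/13611)) = sqrt(2345/2129 + 1515457/1401933) = sqrt(6513940838/2984715357) = sqrt(19442259253768049166)/2984715357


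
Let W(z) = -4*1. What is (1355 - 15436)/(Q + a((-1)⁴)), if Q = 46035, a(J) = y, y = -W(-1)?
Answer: -14081/46039 ≈ -0.30585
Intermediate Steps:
W(z) = -4
y = 4 (y = -1*(-4) = 4)
a(J) = 4
(1355 - 15436)/(Q + a((-1)⁴)) = (1355 - 15436)/(46035 + 4) = -14081/46039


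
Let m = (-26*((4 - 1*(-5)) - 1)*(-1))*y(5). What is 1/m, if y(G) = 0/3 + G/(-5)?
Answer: -1/208 ≈ -0.0048077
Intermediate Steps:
y(G) = -G/5 (y(G) = 0*(⅓) + G*(-⅕) = 0 - G/5 = -G/5)
m = -208 (m = (-26*((4 - 1*(-5)) - 1)*(-1))*(-⅕*5) = -26*((4 + 5) - 1)*(-1)*(-1) = -26*(9 - 1)*(-1)*(-1) = -208*(-1)*(-1) = -26*(-8)*(-1) = 208*(-1) = -208)
1/m = 1/(-208) = -1/208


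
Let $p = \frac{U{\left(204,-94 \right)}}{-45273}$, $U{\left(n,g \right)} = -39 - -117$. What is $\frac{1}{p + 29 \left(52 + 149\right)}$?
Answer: $\frac{15091}{87965413} \approx 0.00017156$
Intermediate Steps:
$U{\left(n,g \right)} = 78$ ($U{\left(n,g \right)} = -39 + 117 = 78$)
$p = - \frac{26}{15091}$ ($p = \frac{78}{-45273} = 78 \left(- \frac{1}{45273}\right) = - \frac{26}{15091} \approx -0.0017229$)
$\frac{1}{p + 29 \left(52 + 149\right)} = \frac{1}{- \frac{26}{15091} + 29 \left(52 + 149\right)} = \frac{1}{- \frac{26}{15091} + 29 \cdot 201} = \frac{1}{- \frac{26}{15091} + 5829} = \frac{1}{\frac{87965413}{15091}} = \frac{15091}{87965413}$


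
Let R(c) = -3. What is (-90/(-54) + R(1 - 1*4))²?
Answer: 16/9 ≈ 1.7778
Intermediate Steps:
(-90/(-54) + R(1 - 1*4))² = (-90/(-54) - 3)² = (-90*(-1/54) - 3)² = (5/3 - 3)² = (-4/3)² = 16/9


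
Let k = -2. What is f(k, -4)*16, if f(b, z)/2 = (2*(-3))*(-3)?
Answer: 576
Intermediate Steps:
f(b, z) = 36 (f(b, z) = 2*((2*(-3))*(-3)) = 2*(-6*(-3)) = 2*18 = 36)
f(k, -4)*16 = 36*16 = 576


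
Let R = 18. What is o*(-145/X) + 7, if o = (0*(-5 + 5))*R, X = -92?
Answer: 7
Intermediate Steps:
o = 0 (o = (0*(-5 + 5))*18 = (0*0)*18 = 0*18 = 0)
o*(-145/X) + 7 = 0*(-145/(-92)) + 7 = 0*(-145*(-1/92)) + 7 = 0*(145/92) + 7 = 0 + 7 = 7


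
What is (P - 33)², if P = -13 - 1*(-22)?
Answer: 576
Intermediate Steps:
P = 9 (P = -13 + 22 = 9)
(P - 33)² = (9 - 33)² = (-24)² = 576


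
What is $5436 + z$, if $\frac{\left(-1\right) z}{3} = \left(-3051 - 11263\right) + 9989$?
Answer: $18411$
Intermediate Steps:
$z = 12975$ ($z = - 3 \left(\left(-3051 - 11263\right) + 9989\right) = - 3 \left(-14314 + 9989\right) = \left(-3\right) \left(-4325\right) = 12975$)
$5436 + z = 5436 + 12975 = 18411$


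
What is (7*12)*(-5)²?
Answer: 2100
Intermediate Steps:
(7*12)*(-5)² = 84*25 = 2100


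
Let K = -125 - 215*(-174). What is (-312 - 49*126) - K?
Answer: -43771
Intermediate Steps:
K = 37285 (K = -125 + 37410 = 37285)
(-312 - 49*126) - K = (-312 - 49*126) - 1*37285 = (-312 - 6174) - 37285 = -6486 - 37285 = -43771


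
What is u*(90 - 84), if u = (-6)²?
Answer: 216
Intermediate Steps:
u = 36
u*(90 - 84) = 36*(90 - 84) = 36*6 = 216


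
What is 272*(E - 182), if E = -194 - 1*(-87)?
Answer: -78608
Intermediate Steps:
E = -107 (E = -194 + 87 = -107)
272*(E - 182) = 272*(-107 - 182) = 272*(-289) = -78608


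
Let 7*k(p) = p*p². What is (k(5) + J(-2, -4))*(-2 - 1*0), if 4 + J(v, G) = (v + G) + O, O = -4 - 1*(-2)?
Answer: -82/7 ≈ -11.714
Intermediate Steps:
k(p) = p³/7 (k(p) = (p*p²)/7 = p³/7)
O = -2 (O = -4 + 2 = -2)
J(v, G) = -6 + G + v (J(v, G) = -4 + ((v + G) - 2) = -4 + ((G + v) - 2) = -4 + (-2 + G + v) = -6 + G + v)
(k(5) + J(-2, -4))*(-2 - 1*0) = ((⅐)*5³ + (-6 - 4 - 2))*(-2 - 1*0) = ((⅐)*125 - 12)*(-2 + 0) = (125/7 - 12)*(-2) = (41/7)*(-2) = -82/7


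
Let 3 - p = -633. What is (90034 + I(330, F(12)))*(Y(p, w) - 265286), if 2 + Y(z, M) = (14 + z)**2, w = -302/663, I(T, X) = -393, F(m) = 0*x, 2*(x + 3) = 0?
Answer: 14092640892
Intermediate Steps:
x = -3 (x = -3 + (1/2)*0 = -3 + 0 = -3)
p = 636 (p = 3 - 1*(-633) = 3 + 633 = 636)
F(m) = 0 (F(m) = 0*(-3) = 0)
w = -302/663 (w = -302*1/663 = -302/663 ≈ -0.45551)
Y(z, M) = -2 + (14 + z)**2
(90034 + I(330, F(12)))*(Y(p, w) - 265286) = (90034 - 393)*((-2 + (14 + 636)**2) - 265286) = 89641*((-2 + 650**2) - 265286) = 89641*((-2 + 422500) - 265286) = 89641*(422498 - 265286) = 89641*157212 = 14092640892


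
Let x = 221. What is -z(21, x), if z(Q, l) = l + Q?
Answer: -242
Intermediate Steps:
z(Q, l) = Q + l
-z(21, x) = -(21 + 221) = -1*242 = -242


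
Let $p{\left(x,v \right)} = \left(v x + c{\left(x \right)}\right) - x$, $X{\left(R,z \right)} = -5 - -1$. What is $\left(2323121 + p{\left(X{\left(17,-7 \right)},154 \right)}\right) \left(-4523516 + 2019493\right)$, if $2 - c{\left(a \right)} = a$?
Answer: $-5815630977845$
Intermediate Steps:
$c{\left(a \right)} = 2 - a$
$X{\left(R,z \right)} = -4$ ($X{\left(R,z \right)} = -5 + 1 = -4$)
$p{\left(x,v \right)} = 2 - 2 x + v x$ ($p{\left(x,v \right)} = \left(v x - \left(-2 + x\right)\right) - x = \left(2 - x + v x\right) - x = 2 - 2 x + v x$)
$\left(2323121 + p{\left(X{\left(17,-7 \right)},154 \right)}\right) \left(-4523516 + 2019493\right) = \left(2323121 + \left(2 - -8 + 154 \left(-4\right)\right)\right) \left(-4523516 + 2019493\right) = \left(2323121 + \left(2 + 8 - 616\right)\right) \left(-2504023\right) = \left(2323121 - 606\right) \left(-2504023\right) = 2322515 \left(-2504023\right) = -5815630977845$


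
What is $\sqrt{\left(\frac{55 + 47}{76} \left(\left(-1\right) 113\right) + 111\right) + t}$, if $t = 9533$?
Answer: $\frac{\sqrt{13706942}}{38} \approx 97.429$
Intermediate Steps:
$\sqrt{\left(\frac{55 + 47}{76} \left(\left(-1\right) 113\right) + 111\right) + t} = \sqrt{\left(\frac{55 + 47}{76} \left(\left(-1\right) 113\right) + 111\right) + 9533} = \sqrt{\left(102 \cdot \frac{1}{76} \left(-113\right) + 111\right) + 9533} = \sqrt{\left(\frac{51}{38} \left(-113\right) + 111\right) + 9533} = \sqrt{\left(- \frac{5763}{38} + 111\right) + 9533} = \sqrt{- \frac{1545}{38} + 9533} = \sqrt{\frac{360709}{38}} = \frac{\sqrt{13706942}}{38}$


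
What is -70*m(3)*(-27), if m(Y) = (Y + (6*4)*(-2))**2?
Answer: 3827250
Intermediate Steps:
m(Y) = (-48 + Y)**2 (m(Y) = (Y + 24*(-2))**2 = (Y - 48)**2 = (-48 + Y)**2)
-70*m(3)*(-27) = -70*(-48 + 3)**2*(-27) = -70*(-45)**2*(-27) = -70*2025*(-27) = -141750*(-27) = 3827250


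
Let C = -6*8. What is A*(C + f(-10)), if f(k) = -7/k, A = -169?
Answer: 79937/10 ≈ 7993.7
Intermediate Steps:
C = -48
A*(C + f(-10)) = -169*(-48 - 7/(-10)) = -169*(-48 - 7*(-⅒)) = -169*(-48 + 7/10) = -169*(-473/10) = 79937/10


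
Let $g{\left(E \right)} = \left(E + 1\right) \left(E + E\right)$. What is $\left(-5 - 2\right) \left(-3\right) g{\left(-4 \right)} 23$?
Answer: $11592$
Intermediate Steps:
$g{\left(E \right)} = 2 E \left(1 + E\right)$ ($g{\left(E \right)} = \left(1 + E\right) 2 E = 2 E \left(1 + E\right)$)
$\left(-5 - 2\right) \left(-3\right) g{\left(-4 \right)} 23 = \left(-5 - 2\right) \left(-3\right) 2 \left(-4\right) \left(1 - 4\right) 23 = \left(-7\right) \left(-3\right) 2 \left(-4\right) \left(-3\right) 23 = 21 \cdot 24 \cdot 23 = 504 \cdot 23 = 11592$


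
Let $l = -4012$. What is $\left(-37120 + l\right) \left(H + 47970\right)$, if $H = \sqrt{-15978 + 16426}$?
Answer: $-1973102040 - 329056 \sqrt{7} \approx -1.974 \cdot 10^{9}$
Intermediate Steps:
$H = 8 \sqrt{7}$ ($H = \sqrt{448} = 8 \sqrt{7} \approx 21.166$)
$\left(-37120 + l\right) \left(H + 47970\right) = \left(-37120 - 4012\right) \left(8 \sqrt{7} + 47970\right) = - 41132 \left(47970 + 8 \sqrt{7}\right) = -1973102040 - 329056 \sqrt{7}$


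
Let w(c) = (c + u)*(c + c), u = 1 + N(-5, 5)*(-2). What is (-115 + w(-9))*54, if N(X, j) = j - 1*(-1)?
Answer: 13230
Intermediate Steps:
N(X, j) = 1 + j (N(X, j) = j + 1 = 1 + j)
u = -11 (u = 1 + (1 + 5)*(-2) = 1 + 6*(-2) = 1 - 12 = -11)
w(c) = 2*c*(-11 + c) (w(c) = (c - 11)*(c + c) = (-11 + c)*(2*c) = 2*c*(-11 + c))
(-115 + w(-9))*54 = (-115 + 2*(-9)*(-11 - 9))*54 = (-115 + 2*(-9)*(-20))*54 = (-115 + 360)*54 = 245*54 = 13230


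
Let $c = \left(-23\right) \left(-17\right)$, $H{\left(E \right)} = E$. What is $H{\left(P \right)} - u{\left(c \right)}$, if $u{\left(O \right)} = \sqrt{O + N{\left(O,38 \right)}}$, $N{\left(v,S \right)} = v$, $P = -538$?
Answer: $-538 - \sqrt{782} \approx -565.96$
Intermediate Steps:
$c = 391$
$u{\left(O \right)} = \sqrt{2} \sqrt{O}$ ($u{\left(O \right)} = \sqrt{O + O} = \sqrt{2 O} = \sqrt{2} \sqrt{O}$)
$H{\left(P \right)} - u{\left(c \right)} = -538 - \sqrt{2} \sqrt{391} = -538 - \sqrt{782}$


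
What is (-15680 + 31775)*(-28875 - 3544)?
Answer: -521783805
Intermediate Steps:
(-15680 + 31775)*(-28875 - 3544) = 16095*(-32419) = -521783805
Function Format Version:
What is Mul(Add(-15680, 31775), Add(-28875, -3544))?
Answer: -521783805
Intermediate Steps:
Mul(Add(-15680, 31775), Add(-28875, -3544)) = Mul(16095, -32419) = -521783805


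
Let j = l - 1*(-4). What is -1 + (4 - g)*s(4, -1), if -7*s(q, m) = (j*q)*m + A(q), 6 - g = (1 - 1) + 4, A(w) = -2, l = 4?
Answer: 61/7 ≈ 8.7143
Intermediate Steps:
j = 8 (j = 4 - 1*(-4) = 4 + 4 = 8)
g = 2 (g = 6 - ((1 - 1) + 4) = 6 - (0 + 4) = 6 - 1*4 = 6 - 4 = 2)
s(q, m) = 2/7 - 8*m*q/7 (s(q, m) = -((8*q)*m - 2)/7 = -(8*m*q - 2)/7 = -(-2 + 8*m*q)/7 = 2/7 - 8*m*q/7)
-1 + (4 - g)*s(4, -1) = -1 + (4 - 1*2)*(2/7 - 8/7*(-1)*4) = -1 + (4 - 2)*(2/7 + 32/7) = -1 + 2*(34/7) = -1 + 68/7 = 61/7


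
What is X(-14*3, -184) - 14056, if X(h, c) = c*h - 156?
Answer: -6484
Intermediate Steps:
X(h, c) = -156 + c*h
X(-14*3, -184) - 14056 = (-156 - (-2576)*3) - 14056 = (-156 - 184*(-42)) - 14056 = (-156 + 7728) - 14056 = 7572 - 14056 = -6484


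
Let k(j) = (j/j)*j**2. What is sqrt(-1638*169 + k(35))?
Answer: I*sqrt(275597) ≈ 524.97*I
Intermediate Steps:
k(j) = j**2 (k(j) = 1*j**2 = j**2)
sqrt(-1638*169 + k(35)) = sqrt(-1638*169 + 35**2) = sqrt(-276822 + 1225) = sqrt(-275597) = I*sqrt(275597)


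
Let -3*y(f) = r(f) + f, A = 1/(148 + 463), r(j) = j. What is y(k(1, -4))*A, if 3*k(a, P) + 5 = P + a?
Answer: 16/5499 ≈ 0.0029096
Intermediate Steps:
k(a, P) = -5/3 + P/3 + a/3 (k(a, P) = -5/3 + (P + a)/3 = -5/3 + (P/3 + a/3) = -5/3 + P/3 + a/3)
A = 1/611 ≈ 0.0016367
y(f) = -2*f/3 (y(f) = -(f + f)/3 = -2*f/3)
y(k(1, -4))*A = -2*(-5/3 + (⅓)*(-4) + (⅓)*1)/3*(1/611) = -2*(-5/3 - 4/3 + ⅓)/3*(1/611) = -⅔*(-8/3)*(1/611) = (16/9)*(1/611) = 16/5499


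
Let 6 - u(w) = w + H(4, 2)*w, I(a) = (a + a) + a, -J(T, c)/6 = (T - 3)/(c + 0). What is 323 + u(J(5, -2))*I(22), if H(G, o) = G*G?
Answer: -6013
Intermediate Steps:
J(T, c) = -6*(-3 + T)/c (J(T, c) = -6*(T - 3)/(c + 0) = -6*(-3 + T)/c)
I(a) = 3*a (I(a) = 2*a + a = 3*a)
H(G, o) = G**2
u(w) = 6 - 17*w (u(w) = 6 - (w + 4**2*w) = 6 - (w + 16*w) = 6 - 17*w)
323 + u(J(5, -2))*I(22) = 323 + (6 - 102*(3 - 1*5)/(-2))*(3*22) = 323 + (6 - 102*(-1)*(3 - 5)/2)*66 = 323 + (6 - 102*(-1)*(-2)/2)*66 = 323 + (6 - 17*6)*66 = 323 + (6 - 102)*66 = 323 - 96*66 = 323 - 6336 = -6013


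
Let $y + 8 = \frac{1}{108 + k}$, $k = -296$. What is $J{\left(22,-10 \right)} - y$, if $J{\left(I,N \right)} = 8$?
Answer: $\frac{3009}{188} \approx 16.005$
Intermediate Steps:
$y = - \frac{1505}{188}$ ($y = -8 + \frac{1}{108 - 296} = -8 + \frac{1}{-188} = -8 - \frac{1}{188} = - \frac{1505}{188} \approx -8.0053$)
$J{\left(22,-10 \right)} - y = 8 - - \frac{1505}{188} = 8 + \frac{1505}{188} = \frac{3009}{188}$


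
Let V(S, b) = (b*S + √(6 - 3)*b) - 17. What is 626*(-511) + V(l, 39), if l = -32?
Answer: -321151 + 39*√3 ≈ -3.2108e+5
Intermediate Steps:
V(S, b) = -17 + S*b + b*√3 (V(S, b) = (S*b + √3*b) - 17 = (S*b + b*√3) - 17 = -17 + S*b + b*√3)
626*(-511) + V(l, 39) = 626*(-511) + (-17 - 32*39 + 39*√3) = -319886 + (-17 - 1248 + 39*√3) = -319886 + (-1265 + 39*√3) = -321151 + 39*√3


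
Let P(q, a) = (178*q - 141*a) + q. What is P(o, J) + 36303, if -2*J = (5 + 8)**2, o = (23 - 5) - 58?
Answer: 82115/2 ≈ 41058.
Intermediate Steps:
o = -40 (o = 18 - 58 = -40)
J = -169/2 (J = -(5 + 8)**2/2 = -1/2*13**2 = -1/2*169 = -169/2 ≈ -84.500)
P(q, a) = -141*a + 179*q (P(q, a) = (-141*a + 178*q) + q = -141*a + 179*q)
P(o, J) + 36303 = (-141*(-169/2) + 179*(-40)) + 36303 = (23829/2 - 7160) + 36303 = 9509/2 + 36303 = 82115/2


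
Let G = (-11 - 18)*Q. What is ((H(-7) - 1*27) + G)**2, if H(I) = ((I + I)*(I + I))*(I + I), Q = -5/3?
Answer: 66716224/9 ≈ 7.4129e+6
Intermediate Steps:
Q = -5/3 (Q = -5*1/3 = -5/3 ≈ -1.6667)
H(I) = 8*I**3 (H(I) = ((2*I)*(2*I))*(2*I) = (4*I**2)*(2*I) = 8*I**3)
G = 145/3 (G = (-11 - 18)*(-5/3) = -29*(-5/3) = 145/3 ≈ 48.333)
((H(-7) - 1*27) + G)**2 = ((8*(-7)**3 - 1*27) + 145/3)**2 = ((8*(-343) - 27) + 145/3)**2 = ((-2744 - 27) + 145/3)**2 = (-2771 + 145/3)**2 = (-8168/3)**2 = 66716224/9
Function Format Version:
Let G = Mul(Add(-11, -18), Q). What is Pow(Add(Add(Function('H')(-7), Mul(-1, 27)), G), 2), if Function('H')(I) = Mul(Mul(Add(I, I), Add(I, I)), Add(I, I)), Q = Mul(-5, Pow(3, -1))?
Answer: Rational(66716224, 9) ≈ 7.4129e+6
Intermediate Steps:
Q = Rational(-5, 3) (Q = Mul(-5, Rational(1, 3)) = Rational(-5, 3) ≈ -1.6667)
Function('H')(I) = Mul(8, Pow(I, 3)) (Function('H')(I) = Mul(Mul(Mul(2, I), Mul(2, I)), Mul(2, I)) = Mul(Mul(4, Pow(I, 2)), Mul(2, I)) = Mul(8, Pow(I, 3)))
G = Rational(145, 3) (G = Mul(Add(-11, -18), Rational(-5, 3)) = Mul(-29, Rational(-5, 3)) = Rational(145, 3) ≈ 48.333)
Pow(Add(Add(Function('H')(-7), Mul(-1, 27)), G), 2) = Pow(Add(Add(Mul(8, Pow(-7, 3)), Mul(-1, 27)), Rational(145, 3)), 2) = Pow(Add(Add(Mul(8, -343), -27), Rational(145, 3)), 2) = Pow(Add(Add(-2744, -27), Rational(145, 3)), 2) = Pow(Add(-2771, Rational(145, 3)), 2) = Pow(Rational(-8168, 3), 2) = Rational(66716224, 9)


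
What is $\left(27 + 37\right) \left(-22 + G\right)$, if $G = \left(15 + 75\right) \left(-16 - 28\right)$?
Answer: $-254848$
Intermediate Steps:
$G = -3960$ ($G = 90 \left(-44\right) = -3960$)
$\left(27 + 37\right) \left(-22 + G\right) = \left(27 + 37\right) \left(-22 - 3960\right) = 64 \left(-3982\right) = -254848$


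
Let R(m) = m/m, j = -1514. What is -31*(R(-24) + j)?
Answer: 46903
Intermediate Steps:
R(m) = 1
-31*(R(-24) + j) = -31*(1 - 1514) = -31*(-1513) = 46903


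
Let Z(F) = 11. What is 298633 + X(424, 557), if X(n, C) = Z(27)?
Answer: 298644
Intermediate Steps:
X(n, C) = 11
298633 + X(424, 557) = 298633 + 11 = 298644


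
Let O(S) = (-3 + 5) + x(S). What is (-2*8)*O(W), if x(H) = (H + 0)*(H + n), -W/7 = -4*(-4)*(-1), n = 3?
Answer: -206112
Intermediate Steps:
W = 112 (W = -7*(-4*(-4))*(-1) = -112*(-1) = -7*(-16) = 112)
x(H) = H*(3 + H) (x(H) = (H + 0)*(H + 3) = H*(3 + H))
O(S) = 2 + S*(3 + S) (O(S) = (-3 + 5) + S*(3 + S) = 2 + S*(3 + S))
(-2*8)*O(W) = (-2*8)*(2 + 112*(3 + 112)) = -16*(2 + 112*115) = -16*(2 + 12880) = -16*12882 = -206112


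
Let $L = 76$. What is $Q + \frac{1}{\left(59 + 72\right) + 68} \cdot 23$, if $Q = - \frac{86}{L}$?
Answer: $- \frac{7683}{7562} \approx -1.016$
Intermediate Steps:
$Q = - \frac{43}{38}$ ($Q = - \frac{86}{76} = \left(-86\right) \frac{1}{76} = - \frac{43}{38} \approx -1.1316$)
$Q + \frac{1}{\left(59 + 72\right) + 68} \cdot 23 = - \frac{43}{38} + \frac{1}{\left(59 + 72\right) + 68} \cdot 23 = - \frac{43}{38} + \frac{1}{131 + 68} \cdot 23 = - \frac{43}{38} + \frac{1}{199} \cdot 23 = - \frac{43}{38} + \frac{23}{199} = - \frac{7683}{7562}$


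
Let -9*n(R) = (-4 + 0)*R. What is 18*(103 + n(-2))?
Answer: 1838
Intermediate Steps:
n(R) = 4*R/9 (n(R) = -(-4 + 0)*R/9 = -(-4)*R/9 = 4*R/9)
18*(103 + n(-2)) = 18*(103 + (4/9)*(-2)) = 18*(103 - 8/9) = 18*(919/9) = 1838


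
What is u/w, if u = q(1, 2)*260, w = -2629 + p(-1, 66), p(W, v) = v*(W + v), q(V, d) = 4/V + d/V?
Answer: 1560/1661 ≈ 0.93919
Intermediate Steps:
w = 1661 (w = -2629 + 66*(-1 + 66) = -2629 + 66*65 = -2629 + 4290 = 1661)
u = 1560 (u = ((4 + 2)/1)*260 = (1*6)*260 = 6*260 = 1560)
u/w = 1560/1661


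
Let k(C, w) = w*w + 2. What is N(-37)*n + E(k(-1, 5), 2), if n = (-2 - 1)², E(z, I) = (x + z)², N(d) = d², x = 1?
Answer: 13105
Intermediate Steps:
k(C, w) = 2 + w² (k(C, w) = w² + 2 = 2 + w²)
E(z, I) = (1 + z)²
n = 9 (n = (-3)² = 9)
N(-37)*n + E(k(-1, 5), 2) = (-37)²*9 + (1 + (2 + 5²))² = 1369*9 + (1 + (2 + 25))² = 12321 + (1 + 27)² = 12321 + 28² = 12321 + 784 = 13105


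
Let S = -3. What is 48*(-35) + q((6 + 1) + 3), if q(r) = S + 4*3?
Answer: -1671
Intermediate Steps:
q(r) = 9 (q(r) = -3 + 4*3 = -3 + 12 = 9)
48*(-35) + q((6 + 1) + 3) = 48*(-35) + 9 = -1680 + 9 = -1671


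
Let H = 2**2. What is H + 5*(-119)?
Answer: -591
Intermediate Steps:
H = 4
H + 5*(-119) = 4 + 5*(-119) = 4 - 595 = -591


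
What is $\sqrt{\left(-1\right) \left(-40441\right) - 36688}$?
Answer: $3 \sqrt{417} \approx 61.262$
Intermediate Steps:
$\sqrt{\left(-1\right) \left(-40441\right) - 36688} = \sqrt{40441 - 36688} = \sqrt{3753} = 3 \sqrt{417}$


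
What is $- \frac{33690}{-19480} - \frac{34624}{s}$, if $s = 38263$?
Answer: $\frac{61460495}{74536324} \approx 0.82457$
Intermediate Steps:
$- \frac{33690}{-19480} - \frac{34624}{s} = - \frac{33690}{-19480} - \frac{34624}{38263} = \left(-33690\right) \left(- \frac{1}{19480}\right) - \frac{34624}{38263} = \frac{3369}{1948} - \frac{34624}{38263} = \frac{61460495}{74536324}$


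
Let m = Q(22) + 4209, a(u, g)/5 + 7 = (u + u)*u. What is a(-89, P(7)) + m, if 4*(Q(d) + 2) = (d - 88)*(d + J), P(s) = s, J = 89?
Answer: 163101/2 ≈ 81551.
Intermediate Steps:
Q(d) = -2 + (-88 + d)*(89 + d)/4 (Q(d) = -2 + ((d - 88)*(d + 89))/4 = -2 + ((-88 + d)*(89 + d))/4 = -2 + (-88 + d)*(89 + d)/4)
a(u, g) = -35 + 10*u² (a(u, g) = -35 + 5*((u + u)*u) = -35 + 5*((2*u)*u) = -35 + 5*(2*u²) = -35 + 10*u²)
m = 4751/2 (m = (-1960 + (¼)*22 + (¼)*22²) + 4209 = (-1960 + 11/2 + (¼)*484) + 4209 = (-1960 + 11/2 + 121) + 4209 = -3667/2 + 4209 = 4751/2 ≈ 2375.5)
a(-89, P(7)) + m = (-35 + 10*(-89)²) + 4751/2 = (-35 + 10*7921) + 4751/2 = (-35 + 79210) + 4751/2 = 79175 + 4751/2 = 163101/2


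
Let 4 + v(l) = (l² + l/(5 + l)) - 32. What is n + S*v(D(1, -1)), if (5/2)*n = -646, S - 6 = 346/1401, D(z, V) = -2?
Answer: -9718756/21015 ≈ -462.47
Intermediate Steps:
S = 8752/1401 (S = 6 + 346/1401 = 8752/1401 ≈ 6.2470)
n = -1292/5 (n = (⅖)*(-646) = -1292/5 ≈ -258.40)
v(l) = -36 + l² + l/(5 + l) (v(l) = -4 + ((l² + l/(5 + l)) - 32) = -4 + (-32 + l² + l/(5 + l)) = -36 + l² + l/(5 + l))
n + S*v(D(1, -1)) = -1292/5 + 8752*((-180 + (-2)³ - 35*(-2) + 5*(-2)²)/(5 - 2))/1401 = -1292/5 + 8752*((-180 - 8 + 70 + 5*4)/3)/1401 = -1292/5 + 8752*((-180 - 8 + 70 + 20)/3)/1401 = -1292/5 + 8752*((⅓)*(-98))/1401 = -1292/5 + (8752/1401)*(-98/3) = -1292/5 - 857696/4203 = -9718756/21015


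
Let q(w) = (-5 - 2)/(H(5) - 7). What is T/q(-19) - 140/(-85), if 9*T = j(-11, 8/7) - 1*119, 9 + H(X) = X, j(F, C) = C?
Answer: -47309/2499 ≈ -18.931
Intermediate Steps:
H(X) = -9 + X
q(w) = 7/11 (q(w) = (-5 - 2)/((-9 + 5) - 7) = -7/(-4 - 7) = -7/(-11) = -7*(-1/11) = 7/11)
T = -275/21 (T = (8/7 - 1*119)/9 = (8*(1/7) - 119)/9 = (8/7 - 119)/9 = (1/9)*(-825/7) = -275/21 ≈ -13.095)
T/q(-19) - 140/(-85) = -275/(21*7/11) - 140/(-85) = -275/21*11/7 - 140*(-1/85) = -3025/147 + 28/17 = -47309/2499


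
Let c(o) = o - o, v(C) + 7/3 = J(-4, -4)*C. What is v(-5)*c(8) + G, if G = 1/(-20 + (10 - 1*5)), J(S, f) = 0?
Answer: -1/15 ≈ -0.066667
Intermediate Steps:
G = -1/15 (G = 1/(-20 + (10 - 5)) = 1/(-20 + 5) = 1/(-15) = -1/15 ≈ -0.066667)
v(C) = -7/3 (v(C) = -7/3 + 0*C = -7/3 + 0 = -7/3)
c(o) = 0
v(-5)*c(8) + G = -7/3*0 - 1/15 = 0 - 1/15 = -1/15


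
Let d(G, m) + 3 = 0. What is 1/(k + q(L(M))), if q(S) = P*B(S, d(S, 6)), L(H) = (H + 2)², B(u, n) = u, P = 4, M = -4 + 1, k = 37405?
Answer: 1/37409 ≈ 2.6732e-5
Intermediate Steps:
M = -3
d(G, m) = -3 (d(G, m) = -3 + 0 = -3)
L(H) = (2 + H)²
q(S) = 4*S
1/(k + q(L(M))) = 1/(37405 + 4*(2 - 3)²) = 1/(37405 + 4*(-1)²) = 1/(37405 + 4*1) = 1/(37405 + 4) = 1/37409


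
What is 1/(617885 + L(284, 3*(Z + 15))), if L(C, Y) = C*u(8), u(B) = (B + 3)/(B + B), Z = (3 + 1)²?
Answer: 4/2472321 ≈ 1.6179e-6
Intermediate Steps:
Z = 16 (Z = 4² = 16)
u(B) = (3 + B)/(2*B) (u(B) = (3 + B)/((2*B)) = (3 + B)*(1/(2*B)) = (3 + B)/(2*B))
L(C, Y) = 11*C/16 (L(C, Y) = C*((½)*(3 + 8)/8) = C*((½)*(⅛)*11) = C*(11/16) = 11*C/16)
1/(617885 + L(284, 3*(Z + 15))) = 1/(617885 + (11/16)*284) = 1/(617885 + 781/4) = 1/(2472321/4) = 4/2472321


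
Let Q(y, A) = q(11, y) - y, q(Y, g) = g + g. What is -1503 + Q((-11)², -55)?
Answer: -1382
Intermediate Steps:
q(Y, g) = 2*g
Q(y, A) = y (Q(y, A) = 2*y - y = y)
-1503 + Q((-11)², -55) = -1503 + (-11)² = -1503 + 121 = -1382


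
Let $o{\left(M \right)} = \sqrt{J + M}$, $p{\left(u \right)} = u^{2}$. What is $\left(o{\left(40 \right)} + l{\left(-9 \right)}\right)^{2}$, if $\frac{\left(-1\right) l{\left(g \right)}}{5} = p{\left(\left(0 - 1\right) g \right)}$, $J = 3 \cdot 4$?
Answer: $164077 - 1620 \sqrt{13} \approx 1.5824 \cdot 10^{5}$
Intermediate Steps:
$J = 12$
$l{\left(g \right)} = - 5 g^{2}$ ($l{\left(g \right)} = - 5 \left(\left(0 - 1\right) g\right)^{2} = - 5 \left(- g\right)^{2} = - 5 g^{2}$)
$o{\left(M \right)} = \sqrt{12 + M}$
$\left(o{\left(40 \right)} + l{\left(-9 \right)}\right)^{2} = \left(\sqrt{12 + 40} - 5 \left(-9\right)^{2}\right)^{2} = \left(\sqrt{52} - 405\right)^{2} = \left(2 \sqrt{13} - 405\right)^{2} = \left(-405 + 2 \sqrt{13}\right)^{2}$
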